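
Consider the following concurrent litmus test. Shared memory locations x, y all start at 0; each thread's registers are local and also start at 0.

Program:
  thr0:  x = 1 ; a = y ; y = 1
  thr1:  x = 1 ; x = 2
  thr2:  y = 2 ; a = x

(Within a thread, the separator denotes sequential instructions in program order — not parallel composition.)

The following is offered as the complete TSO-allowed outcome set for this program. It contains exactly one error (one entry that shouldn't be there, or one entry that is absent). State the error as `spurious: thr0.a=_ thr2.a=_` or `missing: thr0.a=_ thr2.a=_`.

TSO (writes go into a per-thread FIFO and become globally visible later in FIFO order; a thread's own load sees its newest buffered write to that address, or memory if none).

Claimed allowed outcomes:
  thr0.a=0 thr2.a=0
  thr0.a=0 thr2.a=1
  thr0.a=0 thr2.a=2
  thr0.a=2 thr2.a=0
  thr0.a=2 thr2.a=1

outcome vector order: (thr0.a,thr2.a)
TSO (6): (0,0) (0,1) (0,2) (2,0) (2,1) (2,2)
TSO∖claimed = {(2,2)}

missing: thr0.a=2 thr2.a=2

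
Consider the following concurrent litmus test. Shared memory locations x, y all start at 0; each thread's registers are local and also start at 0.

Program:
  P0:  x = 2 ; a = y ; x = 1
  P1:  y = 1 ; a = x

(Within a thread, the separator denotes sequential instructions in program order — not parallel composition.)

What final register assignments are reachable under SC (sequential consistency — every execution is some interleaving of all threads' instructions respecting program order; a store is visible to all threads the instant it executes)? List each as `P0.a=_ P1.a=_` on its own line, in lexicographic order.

outcome vector order: (P0.a,P1.a)
|SC outcomes| = 5

P0.a=0 P1.a=1
P0.a=0 P1.a=2
P0.a=1 P1.a=0
P0.a=1 P1.a=1
P0.a=1 P1.a=2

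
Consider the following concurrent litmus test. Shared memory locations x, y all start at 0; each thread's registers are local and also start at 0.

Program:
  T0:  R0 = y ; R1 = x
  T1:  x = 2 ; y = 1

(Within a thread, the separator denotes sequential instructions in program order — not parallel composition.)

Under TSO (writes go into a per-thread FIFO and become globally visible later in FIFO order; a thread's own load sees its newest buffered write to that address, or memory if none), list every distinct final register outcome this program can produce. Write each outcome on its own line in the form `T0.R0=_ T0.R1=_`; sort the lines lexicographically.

outcome vector order: (T0.R0,T0.R1)
|TSO outcomes| = 3

T0.R0=0 T0.R1=0
T0.R0=0 T0.R1=2
T0.R0=1 T0.R1=2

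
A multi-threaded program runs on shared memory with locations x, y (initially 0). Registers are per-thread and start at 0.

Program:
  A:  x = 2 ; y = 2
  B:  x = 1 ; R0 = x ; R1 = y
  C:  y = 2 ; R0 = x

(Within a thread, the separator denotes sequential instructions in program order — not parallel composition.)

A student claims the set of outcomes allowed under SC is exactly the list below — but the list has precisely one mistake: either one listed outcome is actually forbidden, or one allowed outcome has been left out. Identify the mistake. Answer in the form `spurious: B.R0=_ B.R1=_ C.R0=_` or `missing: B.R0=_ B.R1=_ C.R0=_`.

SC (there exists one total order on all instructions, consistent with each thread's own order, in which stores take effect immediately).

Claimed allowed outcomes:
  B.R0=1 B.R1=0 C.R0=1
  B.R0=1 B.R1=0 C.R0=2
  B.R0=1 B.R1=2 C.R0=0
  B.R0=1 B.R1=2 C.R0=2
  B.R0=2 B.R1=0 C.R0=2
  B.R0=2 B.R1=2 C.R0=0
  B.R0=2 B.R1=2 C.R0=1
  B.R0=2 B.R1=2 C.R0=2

missing: B.R0=1 B.R1=2 C.R0=1

outcome vector order: (B.R0,B.R1,C.R0)
SC: 9 outcomes — {1/0/1; 1/0/2; 1/2/0; 1/2/1; 1/2/2; 2/0/2; 2/2/0; 2/2/1; 2/2/2}
SC∖claimed = {1/2/1}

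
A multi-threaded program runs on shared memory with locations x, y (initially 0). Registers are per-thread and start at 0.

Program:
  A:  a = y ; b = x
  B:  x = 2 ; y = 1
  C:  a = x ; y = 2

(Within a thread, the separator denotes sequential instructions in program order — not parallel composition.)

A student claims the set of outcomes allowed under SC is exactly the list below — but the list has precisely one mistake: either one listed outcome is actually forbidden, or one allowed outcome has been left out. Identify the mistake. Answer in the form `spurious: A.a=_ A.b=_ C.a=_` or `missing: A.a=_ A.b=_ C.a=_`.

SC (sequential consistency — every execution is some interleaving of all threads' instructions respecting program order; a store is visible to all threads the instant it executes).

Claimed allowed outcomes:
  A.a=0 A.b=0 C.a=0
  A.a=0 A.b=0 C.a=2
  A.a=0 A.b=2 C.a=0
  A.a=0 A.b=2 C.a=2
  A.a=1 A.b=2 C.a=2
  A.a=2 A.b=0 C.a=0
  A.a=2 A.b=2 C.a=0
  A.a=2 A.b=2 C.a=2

outcome vector order: (A.a,A.b,C.a)
SC (9): (0,0,0), (0,0,2), (0,2,0), (0,2,2), (1,2,0), (1,2,2), (2,0,0), (2,2,0), (2,2,2)
SC∖claimed = {(1,2,0)}

missing: A.a=1 A.b=2 C.a=0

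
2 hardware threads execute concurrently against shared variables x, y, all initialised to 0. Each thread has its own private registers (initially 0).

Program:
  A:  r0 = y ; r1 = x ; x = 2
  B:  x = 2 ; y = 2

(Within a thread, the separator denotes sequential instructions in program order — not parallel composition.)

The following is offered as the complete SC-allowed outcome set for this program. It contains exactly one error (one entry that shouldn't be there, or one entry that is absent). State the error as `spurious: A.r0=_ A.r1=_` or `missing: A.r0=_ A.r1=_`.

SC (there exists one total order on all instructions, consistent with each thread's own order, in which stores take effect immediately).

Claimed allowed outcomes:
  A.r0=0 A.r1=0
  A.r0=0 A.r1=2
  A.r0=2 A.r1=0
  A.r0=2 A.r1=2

spurious: A.r0=2 A.r1=0

outcome vector order: (A.r0,A.r1)
SC: 3 outcomes — {00 02 22}
claimed∖SC = {20}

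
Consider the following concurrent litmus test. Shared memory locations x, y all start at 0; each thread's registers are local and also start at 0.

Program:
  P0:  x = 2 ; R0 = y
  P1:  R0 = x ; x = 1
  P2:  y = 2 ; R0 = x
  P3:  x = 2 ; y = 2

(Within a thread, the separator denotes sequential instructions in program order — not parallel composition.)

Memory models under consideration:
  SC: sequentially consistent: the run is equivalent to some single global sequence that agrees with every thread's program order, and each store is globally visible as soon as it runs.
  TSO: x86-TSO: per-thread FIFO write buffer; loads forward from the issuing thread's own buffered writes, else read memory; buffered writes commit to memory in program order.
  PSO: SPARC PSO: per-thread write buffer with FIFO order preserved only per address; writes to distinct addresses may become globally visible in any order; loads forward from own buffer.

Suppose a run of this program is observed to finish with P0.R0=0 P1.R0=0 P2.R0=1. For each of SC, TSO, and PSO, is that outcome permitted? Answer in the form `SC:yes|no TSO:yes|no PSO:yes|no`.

outcome vector order: (P0.R0,P1.R0,P2.R0)
under SC → (0,0,1); (0,0,2); (0,2,1); (0,2,2); (2,0,0); (2,0,1); (2,0,2); (2,2,0); (2,2,1); (2,2,2)
under TSO → (0,0,0); (0,0,1); (0,0,2); (0,2,0); (0,2,1); (0,2,2); (2,0,0); (2,0,1); (2,0,2); (2,2,0); (2,2,1); (2,2,2)
under PSO → (0,0,0); (0,0,1); (0,0,2); (0,2,0); (0,2,1); (0,2,2); (2,0,0); (2,0,1); (2,0,2); (2,2,0); (2,2,1); (2,2,2)
target (0,0,1) ∈ {SC,TSO,PSO}

SC:yes TSO:yes PSO:yes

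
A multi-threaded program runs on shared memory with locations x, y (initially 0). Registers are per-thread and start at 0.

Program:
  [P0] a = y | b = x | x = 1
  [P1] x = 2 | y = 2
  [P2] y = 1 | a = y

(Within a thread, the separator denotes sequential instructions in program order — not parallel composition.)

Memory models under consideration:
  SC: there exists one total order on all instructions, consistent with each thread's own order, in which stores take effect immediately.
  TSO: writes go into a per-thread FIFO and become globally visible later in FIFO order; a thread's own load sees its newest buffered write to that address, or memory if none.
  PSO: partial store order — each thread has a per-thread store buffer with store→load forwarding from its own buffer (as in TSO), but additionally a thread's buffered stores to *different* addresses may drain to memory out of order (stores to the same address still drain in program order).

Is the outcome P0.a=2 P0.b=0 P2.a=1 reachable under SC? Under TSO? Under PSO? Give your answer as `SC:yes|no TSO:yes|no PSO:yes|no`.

outcome vector order: (P0.a,P0.b,P2.a)
[SC] allowed = {(0,0,1) (0,0,2) (0,2,1) (0,2,2) (1,0,1) (1,0,2) (1,2,1) (1,2,2) (2,2,1) (2,2,2)}
[TSO] allowed = {(0,0,1) (0,0,2) (0,2,1) (0,2,2) (1,0,1) (1,0,2) (1,2,1) (1,2,2) (2,2,1) (2,2,2)}
[PSO] allowed = {(0,0,1) (0,0,2) (0,2,1) (0,2,2) (1,0,1) (1,0,2) (1,2,1) (1,2,2) (2,0,1) (2,0,2) (2,2,1) (2,2,2)}
target (2,0,1) ∈ {PSO}

SC:no TSO:no PSO:yes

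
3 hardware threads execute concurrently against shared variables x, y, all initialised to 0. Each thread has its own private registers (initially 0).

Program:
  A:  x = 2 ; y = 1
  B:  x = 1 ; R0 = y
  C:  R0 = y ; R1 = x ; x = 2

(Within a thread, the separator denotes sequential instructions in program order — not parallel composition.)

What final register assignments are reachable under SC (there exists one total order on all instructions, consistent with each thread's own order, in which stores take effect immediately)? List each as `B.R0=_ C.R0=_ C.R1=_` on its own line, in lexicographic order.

B.R0=0 C.R0=0 C.R1=0
B.R0=0 C.R0=0 C.R1=1
B.R0=0 C.R0=0 C.R1=2
B.R0=0 C.R0=1 C.R1=1
B.R0=0 C.R0=1 C.R1=2
B.R0=1 C.R0=0 C.R1=0
B.R0=1 C.R0=0 C.R1=1
B.R0=1 C.R0=0 C.R1=2
B.R0=1 C.R0=1 C.R1=1
B.R0=1 C.R0=1 C.R1=2

outcome vector order: (B.R0,C.R0,C.R1)
|SC outcomes| = 10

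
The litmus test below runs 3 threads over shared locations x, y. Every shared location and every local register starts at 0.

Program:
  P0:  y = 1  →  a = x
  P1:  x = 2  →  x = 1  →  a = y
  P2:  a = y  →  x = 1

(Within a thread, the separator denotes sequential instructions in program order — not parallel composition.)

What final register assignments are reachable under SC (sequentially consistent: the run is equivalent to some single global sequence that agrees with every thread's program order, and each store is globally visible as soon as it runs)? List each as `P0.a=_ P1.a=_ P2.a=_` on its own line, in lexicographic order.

P0.a=0 P1.a=1 P2.a=0
P0.a=0 P1.a=1 P2.a=1
P0.a=1 P1.a=0 P2.a=0
P0.a=1 P1.a=0 P2.a=1
P0.a=1 P1.a=1 P2.a=0
P0.a=1 P1.a=1 P2.a=1
P0.a=2 P1.a=1 P2.a=0
P0.a=2 P1.a=1 P2.a=1

outcome vector order: (P0.a,P1.a,P2.a)
|SC outcomes| = 8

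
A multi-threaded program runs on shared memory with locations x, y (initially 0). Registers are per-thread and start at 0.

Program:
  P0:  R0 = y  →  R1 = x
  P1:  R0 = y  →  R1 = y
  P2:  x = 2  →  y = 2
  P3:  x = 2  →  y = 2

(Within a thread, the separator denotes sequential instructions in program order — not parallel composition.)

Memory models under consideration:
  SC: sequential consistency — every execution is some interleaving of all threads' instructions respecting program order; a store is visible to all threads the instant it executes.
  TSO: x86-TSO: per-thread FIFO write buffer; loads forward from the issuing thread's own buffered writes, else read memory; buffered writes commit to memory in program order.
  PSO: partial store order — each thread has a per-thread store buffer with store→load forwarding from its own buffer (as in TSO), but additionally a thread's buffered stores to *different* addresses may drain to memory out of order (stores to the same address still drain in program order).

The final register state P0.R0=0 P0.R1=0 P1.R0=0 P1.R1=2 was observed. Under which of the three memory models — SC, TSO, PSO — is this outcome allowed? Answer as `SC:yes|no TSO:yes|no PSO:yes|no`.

outcome vector order: (P0.R0,P0.R1,P1.R0,P1.R1)
SC (9): 0000; 0002; 0022; 0200; 0202; 0222; 2200; 2202; 2222
TSO (9): 0000; 0002; 0022; 0200; 0202; 0222; 2200; 2202; 2222
PSO (12): 0000; 0002; 0022; 0200; 0202; 0222; 2000; 2002; 2022; 2200; 2202; 2222
target 0002 ∈ {SC,TSO,PSO}

SC:yes TSO:yes PSO:yes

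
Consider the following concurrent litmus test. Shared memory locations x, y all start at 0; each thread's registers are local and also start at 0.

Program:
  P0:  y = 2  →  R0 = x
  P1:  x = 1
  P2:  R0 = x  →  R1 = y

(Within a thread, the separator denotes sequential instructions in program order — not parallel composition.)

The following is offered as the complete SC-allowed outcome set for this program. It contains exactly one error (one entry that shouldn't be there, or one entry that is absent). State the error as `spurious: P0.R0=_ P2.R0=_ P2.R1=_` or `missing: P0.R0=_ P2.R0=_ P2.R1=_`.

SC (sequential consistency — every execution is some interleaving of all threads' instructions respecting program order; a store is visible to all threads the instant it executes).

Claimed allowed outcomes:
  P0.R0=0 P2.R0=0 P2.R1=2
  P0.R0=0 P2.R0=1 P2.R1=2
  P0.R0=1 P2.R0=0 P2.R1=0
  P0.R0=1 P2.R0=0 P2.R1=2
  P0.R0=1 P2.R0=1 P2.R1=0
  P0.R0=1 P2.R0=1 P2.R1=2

outcome vector order: (P0.R0,P2.R0,P2.R1)
SC (7): <0 0 0> <0 0 2> <0 1 2> <1 0 0> <1 0 2> <1 1 0> <1 1 2>
SC∖claimed = {<0 0 0>}

missing: P0.R0=0 P2.R0=0 P2.R1=0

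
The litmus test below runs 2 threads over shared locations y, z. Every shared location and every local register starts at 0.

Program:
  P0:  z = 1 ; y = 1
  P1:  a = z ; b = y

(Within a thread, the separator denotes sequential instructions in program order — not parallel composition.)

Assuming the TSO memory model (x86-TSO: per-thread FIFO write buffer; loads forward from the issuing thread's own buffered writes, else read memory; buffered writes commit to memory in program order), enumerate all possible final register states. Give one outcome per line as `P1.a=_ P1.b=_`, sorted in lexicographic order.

P1.a=0 P1.b=0
P1.a=0 P1.b=1
P1.a=1 P1.b=0
P1.a=1 P1.b=1

outcome vector order: (P1.a,P1.b)
|TSO outcomes| = 4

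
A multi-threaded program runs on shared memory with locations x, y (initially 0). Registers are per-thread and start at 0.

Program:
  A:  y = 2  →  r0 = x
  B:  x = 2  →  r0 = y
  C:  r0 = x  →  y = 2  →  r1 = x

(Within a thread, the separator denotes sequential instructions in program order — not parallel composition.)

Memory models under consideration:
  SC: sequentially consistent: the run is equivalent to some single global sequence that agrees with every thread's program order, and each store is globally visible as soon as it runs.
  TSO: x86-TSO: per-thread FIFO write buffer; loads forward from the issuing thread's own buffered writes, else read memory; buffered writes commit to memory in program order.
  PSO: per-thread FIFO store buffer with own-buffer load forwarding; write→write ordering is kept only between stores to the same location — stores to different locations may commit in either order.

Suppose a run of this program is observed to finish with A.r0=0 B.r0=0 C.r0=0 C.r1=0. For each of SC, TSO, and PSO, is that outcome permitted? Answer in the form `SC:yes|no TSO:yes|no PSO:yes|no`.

outcome vector order: (A.r0,B.r0,C.r0,C.r1)
[SC] allowed = {0200 0202 0222 2002 2022 2200 2202 2222}
[TSO] allowed = {0000 0002 0022 0200 0202 0222 2000 2002 2022 2200 2202 2222}
[PSO] allowed = {0000 0002 0022 0200 0202 0222 2000 2002 2022 2200 2202 2222}
target 0000 ∈ {TSO,PSO}

SC:no TSO:yes PSO:yes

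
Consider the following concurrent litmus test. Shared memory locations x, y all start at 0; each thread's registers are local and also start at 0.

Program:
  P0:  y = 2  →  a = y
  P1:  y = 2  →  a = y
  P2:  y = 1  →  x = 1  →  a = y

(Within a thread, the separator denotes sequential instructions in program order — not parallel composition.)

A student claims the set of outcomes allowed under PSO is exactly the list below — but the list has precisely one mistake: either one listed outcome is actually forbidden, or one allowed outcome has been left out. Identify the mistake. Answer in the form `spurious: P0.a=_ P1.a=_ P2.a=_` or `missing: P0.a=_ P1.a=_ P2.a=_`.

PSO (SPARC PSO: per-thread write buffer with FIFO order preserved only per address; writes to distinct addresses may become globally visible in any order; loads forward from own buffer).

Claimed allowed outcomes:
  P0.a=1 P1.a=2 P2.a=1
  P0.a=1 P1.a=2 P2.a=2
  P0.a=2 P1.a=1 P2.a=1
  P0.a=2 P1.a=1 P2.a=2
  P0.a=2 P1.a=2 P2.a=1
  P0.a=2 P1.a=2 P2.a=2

outcome vector order: (P0.a,P1.a,P2.a)
PSO (7): (1,1,1) (1,2,1) (1,2,2) (2,1,1) (2,1,2) (2,2,1) (2,2,2)
PSO∖claimed = {(1,1,1)}

missing: P0.a=1 P1.a=1 P2.a=1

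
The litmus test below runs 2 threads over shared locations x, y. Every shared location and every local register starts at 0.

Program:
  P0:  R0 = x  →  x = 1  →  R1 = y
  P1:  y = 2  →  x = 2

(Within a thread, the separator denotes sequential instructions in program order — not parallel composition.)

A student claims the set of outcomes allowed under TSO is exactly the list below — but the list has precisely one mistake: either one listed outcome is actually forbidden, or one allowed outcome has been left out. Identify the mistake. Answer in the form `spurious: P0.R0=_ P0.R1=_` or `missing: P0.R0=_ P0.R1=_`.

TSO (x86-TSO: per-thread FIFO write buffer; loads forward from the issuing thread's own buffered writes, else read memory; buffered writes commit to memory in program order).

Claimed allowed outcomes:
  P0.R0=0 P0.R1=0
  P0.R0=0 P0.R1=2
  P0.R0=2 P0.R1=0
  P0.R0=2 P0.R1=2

outcome vector order: (P0.R0,P0.R1)
under TSO → <0 0>; <0 2>; <2 2>
claimed∖TSO = {<2 0>}

spurious: P0.R0=2 P0.R1=0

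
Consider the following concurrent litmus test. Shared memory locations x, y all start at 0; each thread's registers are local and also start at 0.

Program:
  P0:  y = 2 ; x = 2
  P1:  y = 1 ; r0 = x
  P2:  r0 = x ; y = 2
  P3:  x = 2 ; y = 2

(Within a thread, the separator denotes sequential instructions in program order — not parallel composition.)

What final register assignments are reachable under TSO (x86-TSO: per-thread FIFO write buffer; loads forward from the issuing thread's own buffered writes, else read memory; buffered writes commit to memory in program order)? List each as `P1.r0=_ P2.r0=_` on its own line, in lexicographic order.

P1.r0=0 P2.r0=0
P1.r0=0 P2.r0=2
P1.r0=2 P2.r0=0
P1.r0=2 P2.r0=2

outcome vector order: (P1.r0,P2.r0)
|TSO outcomes| = 4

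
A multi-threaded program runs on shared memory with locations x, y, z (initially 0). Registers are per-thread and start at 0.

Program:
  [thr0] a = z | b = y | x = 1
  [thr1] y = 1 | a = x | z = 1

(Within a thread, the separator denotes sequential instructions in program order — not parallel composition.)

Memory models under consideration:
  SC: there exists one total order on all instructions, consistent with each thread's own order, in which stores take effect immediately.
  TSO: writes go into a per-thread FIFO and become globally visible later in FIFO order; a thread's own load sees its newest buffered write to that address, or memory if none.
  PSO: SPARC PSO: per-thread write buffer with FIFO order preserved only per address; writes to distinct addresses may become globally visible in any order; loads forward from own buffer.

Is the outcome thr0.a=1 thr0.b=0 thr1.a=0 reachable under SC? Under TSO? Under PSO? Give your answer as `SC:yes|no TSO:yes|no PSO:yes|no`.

SC:no TSO:no PSO:yes

outcome vector order: (thr0.a,thr0.b,thr1.a)
[SC] allowed = {000; 001; 010; 011; 110}
[TSO] allowed = {000; 001; 010; 011; 110}
[PSO] allowed = {000; 001; 010; 011; 100; 110}
target 100 ∈ {PSO}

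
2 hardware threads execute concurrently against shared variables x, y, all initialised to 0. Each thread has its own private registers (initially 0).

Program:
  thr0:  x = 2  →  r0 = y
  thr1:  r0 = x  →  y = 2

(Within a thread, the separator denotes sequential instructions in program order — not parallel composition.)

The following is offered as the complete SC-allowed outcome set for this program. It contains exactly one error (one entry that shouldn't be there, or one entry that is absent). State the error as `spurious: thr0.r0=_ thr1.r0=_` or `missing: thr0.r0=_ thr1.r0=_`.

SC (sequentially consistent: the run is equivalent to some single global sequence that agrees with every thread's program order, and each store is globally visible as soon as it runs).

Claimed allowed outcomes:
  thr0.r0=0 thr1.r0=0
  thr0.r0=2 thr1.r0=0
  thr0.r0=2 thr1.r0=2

outcome vector order: (thr0.r0,thr1.r0)
under SC → (0,0), (0,2), (2,0), (2,2)
SC∖claimed = {(0,2)}

missing: thr0.r0=0 thr1.r0=2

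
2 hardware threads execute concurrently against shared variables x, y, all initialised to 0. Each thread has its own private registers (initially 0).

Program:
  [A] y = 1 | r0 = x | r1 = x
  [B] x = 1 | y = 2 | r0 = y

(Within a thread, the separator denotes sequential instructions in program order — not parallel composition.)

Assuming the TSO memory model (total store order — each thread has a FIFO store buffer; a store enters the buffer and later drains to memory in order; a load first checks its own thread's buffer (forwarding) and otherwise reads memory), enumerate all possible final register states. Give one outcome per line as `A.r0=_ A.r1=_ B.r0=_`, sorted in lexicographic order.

outcome vector order: (A.r0,A.r1,B.r0)
|TSO outcomes| = 6

A.r0=0 A.r1=0 B.r0=1
A.r0=0 A.r1=0 B.r0=2
A.r0=0 A.r1=1 B.r0=1
A.r0=0 A.r1=1 B.r0=2
A.r0=1 A.r1=1 B.r0=1
A.r0=1 A.r1=1 B.r0=2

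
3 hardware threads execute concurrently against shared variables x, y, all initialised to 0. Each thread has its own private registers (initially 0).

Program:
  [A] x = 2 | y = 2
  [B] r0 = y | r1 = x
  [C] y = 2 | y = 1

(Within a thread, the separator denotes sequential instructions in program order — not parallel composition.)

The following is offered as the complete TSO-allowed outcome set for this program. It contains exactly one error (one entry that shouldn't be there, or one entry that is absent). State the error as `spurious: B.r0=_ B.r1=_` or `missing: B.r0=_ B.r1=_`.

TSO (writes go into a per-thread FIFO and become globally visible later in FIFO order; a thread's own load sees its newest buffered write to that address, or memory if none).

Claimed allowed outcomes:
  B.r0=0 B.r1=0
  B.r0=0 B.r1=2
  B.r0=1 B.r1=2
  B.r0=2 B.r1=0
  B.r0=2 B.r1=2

missing: B.r0=1 B.r1=0

outcome vector order: (B.r0,B.r1)
[TSO] allowed = {<0 0>; <0 2>; <1 0>; <1 2>; <2 0>; <2 2>}
TSO∖claimed = {<1 0>}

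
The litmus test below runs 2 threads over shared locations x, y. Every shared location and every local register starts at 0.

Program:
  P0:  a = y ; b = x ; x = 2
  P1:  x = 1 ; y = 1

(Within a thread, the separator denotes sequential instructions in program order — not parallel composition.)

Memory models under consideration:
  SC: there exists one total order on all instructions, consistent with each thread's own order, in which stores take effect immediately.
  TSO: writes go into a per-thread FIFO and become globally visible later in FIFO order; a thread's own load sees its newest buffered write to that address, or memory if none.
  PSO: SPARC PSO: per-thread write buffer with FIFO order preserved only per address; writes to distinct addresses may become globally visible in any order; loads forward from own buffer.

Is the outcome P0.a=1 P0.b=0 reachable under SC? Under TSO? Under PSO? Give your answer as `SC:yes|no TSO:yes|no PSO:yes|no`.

SC:no TSO:no PSO:yes

outcome vector order: (P0.a,P0.b)
[SC] allowed = {<0 0>, <0 1>, <1 1>}
[TSO] allowed = {<0 0>, <0 1>, <1 1>}
[PSO] allowed = {<0 0>, <0 1>, <1 0>, <1 1>}
target <1 0> ∈ {PSO}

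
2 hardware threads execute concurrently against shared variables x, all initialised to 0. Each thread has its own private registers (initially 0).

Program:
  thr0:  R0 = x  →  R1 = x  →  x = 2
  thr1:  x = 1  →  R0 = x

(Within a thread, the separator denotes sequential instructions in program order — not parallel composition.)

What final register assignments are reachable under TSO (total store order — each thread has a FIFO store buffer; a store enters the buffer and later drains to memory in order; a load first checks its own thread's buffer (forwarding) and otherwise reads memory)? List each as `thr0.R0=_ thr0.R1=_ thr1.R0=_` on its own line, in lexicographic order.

thr0.R0=0 thr0.R1=0 thr1.R0=1
thr0.R0=0 thr0.R1=0 thr1.R0=2
thr0.R0=0 thr0.R1=1 thr1.R0=1
thr0.R0=0 thr0.R1=1 thr1.R0=2
thr0.R0=1 thr0.R1=1 thr1.R0=1
thr0.R0=1 thr0.R1=1 thr1.R0=2

outcome vector order: (thr0.R0,thr0.R1,thr1.R0)
|TSO outcomes| = 6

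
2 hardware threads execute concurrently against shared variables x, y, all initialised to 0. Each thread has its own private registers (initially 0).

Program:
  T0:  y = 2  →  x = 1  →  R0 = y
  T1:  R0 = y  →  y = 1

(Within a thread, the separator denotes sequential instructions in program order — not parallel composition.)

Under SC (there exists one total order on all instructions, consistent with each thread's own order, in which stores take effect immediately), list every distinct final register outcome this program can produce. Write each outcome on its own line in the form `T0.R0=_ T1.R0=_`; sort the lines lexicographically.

T0.R0=1 T1.R0=0
T0.R0=1 T1.R0=2
T0.R0=2 T1.R0=0
T0.R0=2 T1.R0=2

outcome vector order: (T0.R0,T1.R0)
|SC outcomes| = 4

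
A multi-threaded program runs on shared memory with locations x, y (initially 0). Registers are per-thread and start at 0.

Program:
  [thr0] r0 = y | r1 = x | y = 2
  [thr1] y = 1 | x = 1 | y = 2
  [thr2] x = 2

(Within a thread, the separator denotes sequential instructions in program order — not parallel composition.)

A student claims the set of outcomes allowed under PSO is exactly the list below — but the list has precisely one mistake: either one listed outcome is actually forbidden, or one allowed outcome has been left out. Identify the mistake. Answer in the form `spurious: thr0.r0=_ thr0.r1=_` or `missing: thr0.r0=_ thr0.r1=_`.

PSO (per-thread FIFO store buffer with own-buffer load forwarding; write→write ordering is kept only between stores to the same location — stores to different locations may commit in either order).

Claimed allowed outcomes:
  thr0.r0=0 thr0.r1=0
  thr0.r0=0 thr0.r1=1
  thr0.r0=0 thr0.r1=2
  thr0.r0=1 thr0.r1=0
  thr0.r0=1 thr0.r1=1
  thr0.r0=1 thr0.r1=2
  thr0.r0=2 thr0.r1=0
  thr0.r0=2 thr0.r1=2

outcome vector order: (thr0.r0,thr0.r1)
PSO: 9 outcomes — {00; 01; 02; 10; 11; 12; 20; 21; 22}
PSO∖claimed = {21}

missing: thr0.r0=2 thr0.r1=1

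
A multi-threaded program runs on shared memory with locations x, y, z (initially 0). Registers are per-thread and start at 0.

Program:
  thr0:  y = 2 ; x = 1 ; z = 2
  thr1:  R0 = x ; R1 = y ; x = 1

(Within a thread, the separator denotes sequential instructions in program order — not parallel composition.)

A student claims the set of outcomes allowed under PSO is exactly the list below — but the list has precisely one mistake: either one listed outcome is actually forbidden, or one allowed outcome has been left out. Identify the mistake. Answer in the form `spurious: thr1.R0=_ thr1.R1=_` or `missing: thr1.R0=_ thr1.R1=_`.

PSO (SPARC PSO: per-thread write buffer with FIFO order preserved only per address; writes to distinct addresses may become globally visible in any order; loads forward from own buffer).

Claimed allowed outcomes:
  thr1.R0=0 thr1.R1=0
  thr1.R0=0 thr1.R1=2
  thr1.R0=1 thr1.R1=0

missing: thr1.R0=1 thr1.R1=2

outcome vector order: (thr1.R0,thr1.R1)
under PSO → 00 02 10 12
PSO∖claimed = {12}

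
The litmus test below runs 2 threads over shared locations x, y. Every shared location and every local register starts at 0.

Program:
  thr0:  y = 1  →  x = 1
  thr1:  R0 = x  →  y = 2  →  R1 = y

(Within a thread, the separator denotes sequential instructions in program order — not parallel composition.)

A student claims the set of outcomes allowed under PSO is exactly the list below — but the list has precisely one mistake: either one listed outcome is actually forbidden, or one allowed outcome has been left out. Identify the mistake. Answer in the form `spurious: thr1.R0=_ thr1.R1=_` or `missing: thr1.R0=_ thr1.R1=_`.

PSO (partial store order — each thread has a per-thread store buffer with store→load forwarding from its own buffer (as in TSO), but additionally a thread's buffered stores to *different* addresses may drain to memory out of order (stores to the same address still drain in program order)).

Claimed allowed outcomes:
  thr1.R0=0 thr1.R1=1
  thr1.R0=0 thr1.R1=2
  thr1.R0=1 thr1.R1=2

outcome vector order: (thr1.R0,thr1.R1)
under PSO → (0,1), (0,2), (1,1), (1,2)
PSO∖claimed = {(1,1)}

missing: thr1.R0=1 thr1.R1=1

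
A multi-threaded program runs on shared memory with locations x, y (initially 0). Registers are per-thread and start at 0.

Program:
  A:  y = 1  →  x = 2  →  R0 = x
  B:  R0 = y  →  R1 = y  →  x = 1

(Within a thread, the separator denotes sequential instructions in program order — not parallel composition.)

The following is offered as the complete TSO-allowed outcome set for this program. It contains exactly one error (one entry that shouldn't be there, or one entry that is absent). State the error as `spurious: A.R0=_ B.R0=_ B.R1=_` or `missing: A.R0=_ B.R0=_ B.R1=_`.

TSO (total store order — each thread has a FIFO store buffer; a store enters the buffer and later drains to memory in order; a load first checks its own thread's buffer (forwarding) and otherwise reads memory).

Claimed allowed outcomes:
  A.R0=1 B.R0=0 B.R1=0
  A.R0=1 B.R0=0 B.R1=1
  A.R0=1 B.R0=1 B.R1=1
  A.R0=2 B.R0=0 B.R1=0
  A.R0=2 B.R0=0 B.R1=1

outcome vector order: (A.R0,B.R0,B.R1)
under TSO → 1/0/0 1/0/1 1/1/1 2/0/0 2/0/1 2/1/1
TSO∖claimed = {2/1/1}

missing: A.R0=2 B.R0=1 B.R1=1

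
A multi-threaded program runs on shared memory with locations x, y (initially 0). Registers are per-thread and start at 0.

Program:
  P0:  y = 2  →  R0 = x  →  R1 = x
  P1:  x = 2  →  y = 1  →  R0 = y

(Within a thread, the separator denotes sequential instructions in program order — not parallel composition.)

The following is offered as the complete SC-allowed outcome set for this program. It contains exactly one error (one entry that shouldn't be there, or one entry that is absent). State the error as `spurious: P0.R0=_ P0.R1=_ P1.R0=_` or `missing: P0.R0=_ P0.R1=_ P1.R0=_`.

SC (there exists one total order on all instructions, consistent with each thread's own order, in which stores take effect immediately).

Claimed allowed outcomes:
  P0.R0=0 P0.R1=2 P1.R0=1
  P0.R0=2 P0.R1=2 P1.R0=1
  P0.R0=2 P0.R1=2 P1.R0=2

outcome vector order: (P0.R0,P0.R1,P1.R0)
under SC → (0,0,1) (0,2,1) (2,2,1) (2,2,2)
SC∖claimed = {(0,0,1)}

missing: P0.R0=0 P0.R1=0 P1.R0=1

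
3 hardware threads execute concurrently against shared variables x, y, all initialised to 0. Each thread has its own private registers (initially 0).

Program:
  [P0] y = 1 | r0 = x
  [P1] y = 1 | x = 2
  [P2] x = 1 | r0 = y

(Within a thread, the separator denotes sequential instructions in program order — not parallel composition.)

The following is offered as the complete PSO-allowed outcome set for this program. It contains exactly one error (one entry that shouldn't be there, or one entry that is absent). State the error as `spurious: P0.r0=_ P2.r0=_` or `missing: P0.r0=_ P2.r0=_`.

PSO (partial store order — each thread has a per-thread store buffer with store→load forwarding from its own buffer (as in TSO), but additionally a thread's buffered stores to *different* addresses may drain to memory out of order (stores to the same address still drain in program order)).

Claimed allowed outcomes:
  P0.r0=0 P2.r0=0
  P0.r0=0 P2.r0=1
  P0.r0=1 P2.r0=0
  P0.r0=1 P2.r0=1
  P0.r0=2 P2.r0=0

missing: P0.r0=2 P2.r0=1

outcome vector order: (P0.r0,P2.r0)
PSO: 6 outcomes — {0/0; 0/1; 1/0; 1/1; 2/0; 2/1}
PSO∖claimed = {2/1}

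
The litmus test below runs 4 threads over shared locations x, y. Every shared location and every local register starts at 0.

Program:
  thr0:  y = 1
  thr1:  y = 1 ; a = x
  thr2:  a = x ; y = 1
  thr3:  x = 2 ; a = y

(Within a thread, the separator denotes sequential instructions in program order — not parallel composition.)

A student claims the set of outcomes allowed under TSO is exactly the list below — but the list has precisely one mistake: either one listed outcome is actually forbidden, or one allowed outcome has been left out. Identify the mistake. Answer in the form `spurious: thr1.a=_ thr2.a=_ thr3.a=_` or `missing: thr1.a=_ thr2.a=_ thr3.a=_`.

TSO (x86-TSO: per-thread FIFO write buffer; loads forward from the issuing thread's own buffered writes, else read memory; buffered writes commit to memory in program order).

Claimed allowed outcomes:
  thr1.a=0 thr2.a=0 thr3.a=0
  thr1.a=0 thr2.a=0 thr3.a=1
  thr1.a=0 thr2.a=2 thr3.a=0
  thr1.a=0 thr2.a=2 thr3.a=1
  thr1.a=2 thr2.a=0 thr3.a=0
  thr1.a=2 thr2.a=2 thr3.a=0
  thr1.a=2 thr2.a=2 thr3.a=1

missing: thr1.a=2 thr2.a=0 thr3.a=1

outcome vector order: (thr1.a,thr2.a,thr3.a)
[TSO] allowed = {(0,0,0), (0,0,1), (0,2,0), (0,2,1), (2,0,0), (2,0,1), (2,2,0), (2,2,1)}
TSO∖claimed = {(2,0,1)}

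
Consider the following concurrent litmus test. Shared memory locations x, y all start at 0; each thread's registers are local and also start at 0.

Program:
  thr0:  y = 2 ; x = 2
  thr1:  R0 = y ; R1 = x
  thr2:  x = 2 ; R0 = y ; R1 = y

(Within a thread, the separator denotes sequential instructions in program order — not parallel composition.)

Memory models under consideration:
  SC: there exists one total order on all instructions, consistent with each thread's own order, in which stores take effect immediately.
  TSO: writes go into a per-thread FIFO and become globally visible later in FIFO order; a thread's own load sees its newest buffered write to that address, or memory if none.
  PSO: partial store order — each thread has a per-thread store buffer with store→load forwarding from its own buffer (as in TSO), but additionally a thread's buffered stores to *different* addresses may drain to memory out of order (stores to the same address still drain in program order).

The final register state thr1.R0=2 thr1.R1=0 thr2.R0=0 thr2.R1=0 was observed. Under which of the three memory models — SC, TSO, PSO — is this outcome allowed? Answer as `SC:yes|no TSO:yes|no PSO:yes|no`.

outcome vector order: (thr1.R0,thr1.R1,thr2.R0,thr2.R1)
under SC → 0/0/0/0 0/0/0/2 0/0/2/2 0/2/0/0 0/2/0/2 0/2/2/2 2/0/2/2 2/2/0/0 2/2/0/2 2/2/2/2
under TSO → 0/0/0/0 0/0/0/2 0/0/2/2 0/2/0/0 0/2/0/2 0/2/2/2 2/0/0/0 2/0/0/2 2/0/2/2 2/2/0/0 2/2/0/2 2/2/2/2
under PSO → 0/0/0/0 0/0/0/2 0/0/2/2 0/2/0/0 0/2/0/2 0/2/2/2 2/0/0/0 2/0/0/2 2/0/2/2 2/2/0/0 2/2/0/2 2/2/2/2
target 2/0/0/0 ∈ {TSO,PSO}

SC:no TSO:yes PSO:yes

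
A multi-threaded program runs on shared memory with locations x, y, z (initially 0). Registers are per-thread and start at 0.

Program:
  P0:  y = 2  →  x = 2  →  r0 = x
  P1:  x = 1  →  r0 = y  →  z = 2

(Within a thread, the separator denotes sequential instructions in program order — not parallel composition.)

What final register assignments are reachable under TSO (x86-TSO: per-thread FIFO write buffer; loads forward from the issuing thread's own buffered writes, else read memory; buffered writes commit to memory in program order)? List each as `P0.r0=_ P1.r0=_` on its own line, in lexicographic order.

P0.r0=1 P1.r0=0
P0.r0=1 P1.r0=2
P0.r0=2 P1.r0=0
P0.r0=2 P1.r0=2

outcome vector order: (P0.r0,P1.r0)
|TSO outcomes| = 4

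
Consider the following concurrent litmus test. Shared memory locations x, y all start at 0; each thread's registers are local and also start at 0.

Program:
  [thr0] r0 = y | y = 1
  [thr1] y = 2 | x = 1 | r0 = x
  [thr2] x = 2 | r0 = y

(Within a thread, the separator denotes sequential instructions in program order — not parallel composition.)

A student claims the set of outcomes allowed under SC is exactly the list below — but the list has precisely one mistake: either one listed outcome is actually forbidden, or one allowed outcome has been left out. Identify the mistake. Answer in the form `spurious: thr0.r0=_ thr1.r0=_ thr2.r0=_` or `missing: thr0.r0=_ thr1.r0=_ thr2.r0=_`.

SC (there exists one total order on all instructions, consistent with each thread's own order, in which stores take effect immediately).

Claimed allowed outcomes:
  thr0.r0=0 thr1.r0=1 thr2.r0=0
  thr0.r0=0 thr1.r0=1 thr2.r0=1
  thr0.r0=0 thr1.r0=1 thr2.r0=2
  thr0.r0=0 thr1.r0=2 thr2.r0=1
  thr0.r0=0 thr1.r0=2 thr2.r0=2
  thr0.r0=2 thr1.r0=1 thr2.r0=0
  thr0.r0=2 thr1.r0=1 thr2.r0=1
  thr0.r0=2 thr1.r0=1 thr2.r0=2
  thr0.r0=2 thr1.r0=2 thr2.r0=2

missing: thr0.r0=2 thr1.r0=2 thr2.r0=1

outcome vector order: (thr0.r0,thr1.r0,thr2.r0)
SC (10): 0/1/0; 0/1/1; 0/1/2; 0/2/1; 0/2/2; 2/1/0; 2/1/1; 2/1/2; 2/2/1; 2/2/2
SC∖claimed = {2/2/1}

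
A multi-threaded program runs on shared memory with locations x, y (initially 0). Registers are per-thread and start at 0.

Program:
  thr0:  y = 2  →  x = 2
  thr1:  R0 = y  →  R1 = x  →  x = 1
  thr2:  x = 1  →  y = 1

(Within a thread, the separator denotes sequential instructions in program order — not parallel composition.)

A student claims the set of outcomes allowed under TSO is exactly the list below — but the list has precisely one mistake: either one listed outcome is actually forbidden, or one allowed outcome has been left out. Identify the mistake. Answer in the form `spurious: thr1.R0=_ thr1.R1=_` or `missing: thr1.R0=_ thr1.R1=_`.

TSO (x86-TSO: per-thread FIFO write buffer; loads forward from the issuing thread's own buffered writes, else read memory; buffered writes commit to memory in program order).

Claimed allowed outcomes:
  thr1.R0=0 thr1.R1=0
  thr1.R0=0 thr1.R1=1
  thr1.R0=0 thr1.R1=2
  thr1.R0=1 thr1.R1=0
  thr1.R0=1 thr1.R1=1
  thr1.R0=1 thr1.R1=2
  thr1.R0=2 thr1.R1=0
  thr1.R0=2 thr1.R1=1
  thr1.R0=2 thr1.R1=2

outcome vector order: (thr1.R0,thr1.R1)
under TSO → 0/0, 0/1, 0/2, 1/1, 1/2, 2/0, 2/1, 2/2
claimed∖TSO = {1/0}

spurious: thr1.R0=1 thr1.R1=0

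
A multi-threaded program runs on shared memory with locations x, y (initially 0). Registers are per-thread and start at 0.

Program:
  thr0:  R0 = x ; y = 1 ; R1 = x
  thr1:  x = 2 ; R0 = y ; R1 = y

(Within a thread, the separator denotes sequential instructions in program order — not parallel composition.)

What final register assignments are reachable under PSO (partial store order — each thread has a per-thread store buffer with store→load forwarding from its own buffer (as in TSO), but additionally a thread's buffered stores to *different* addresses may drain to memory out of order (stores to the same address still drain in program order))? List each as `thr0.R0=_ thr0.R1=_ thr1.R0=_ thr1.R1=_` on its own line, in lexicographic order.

outcome vector order: (thr0.R0,thr0.R1,thr1.R0,thr1.R1)
|PSO outcomes| = 9

thr0.R0=0 thr0.R1=0 thr1.R0=0 thr1.R1=0
thr0.R0=0 thr0.R1=0 thr1.R0=0 thr1.R1=1
thr0.R0=0 thr0.R1=0 thr1.R0=1 thr1.R1=1
thr0.R0=0 thr0.R1=2 thr1.R0=0 thr1.R1=0
thr0.R0=0 thr0.R1=2 thr1.R0=0 thr1.R1=1
thr0.R0=0 thr0.R1=2 thr1.R0=1 thr1.R1=1
thr0.R0=2 thr0.R1=2 thr1.R0=0 thr1.R1=0
thr0.R0=2 thr0.R1=2 thr1.R0=0 thr1.R1=1
thr0.R0=2 thr0.R1=2 thr1.R0=1 thr1.R1=1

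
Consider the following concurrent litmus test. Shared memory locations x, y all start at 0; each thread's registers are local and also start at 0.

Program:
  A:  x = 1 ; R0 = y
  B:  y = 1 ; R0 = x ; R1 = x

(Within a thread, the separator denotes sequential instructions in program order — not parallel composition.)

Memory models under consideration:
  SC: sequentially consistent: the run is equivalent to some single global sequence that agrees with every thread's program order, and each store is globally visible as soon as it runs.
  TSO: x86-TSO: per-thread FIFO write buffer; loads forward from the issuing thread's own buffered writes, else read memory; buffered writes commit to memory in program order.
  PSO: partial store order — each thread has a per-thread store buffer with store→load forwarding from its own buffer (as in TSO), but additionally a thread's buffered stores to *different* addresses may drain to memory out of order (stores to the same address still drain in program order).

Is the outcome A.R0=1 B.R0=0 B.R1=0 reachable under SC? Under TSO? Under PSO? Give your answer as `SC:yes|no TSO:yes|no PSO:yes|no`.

outcome vector order: (A.R0,B.R0,B.R1)
SC (4): (0,1,1), (1,0,0), (1,0,1), (1,1,1)
TSO (6): (0,0,0), (0,0,1), (0,1,1), (1,0,0), (1,0,1), (1,1,1)
PSO (6): (0,0,0), (0,0,1), (0,1,1), (1,0,0), (1,0,1), (1,1,1)
target (1,0,0) ∈ {SC,TSO,PSO}

SC:yes TSO:yes PSO:yes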